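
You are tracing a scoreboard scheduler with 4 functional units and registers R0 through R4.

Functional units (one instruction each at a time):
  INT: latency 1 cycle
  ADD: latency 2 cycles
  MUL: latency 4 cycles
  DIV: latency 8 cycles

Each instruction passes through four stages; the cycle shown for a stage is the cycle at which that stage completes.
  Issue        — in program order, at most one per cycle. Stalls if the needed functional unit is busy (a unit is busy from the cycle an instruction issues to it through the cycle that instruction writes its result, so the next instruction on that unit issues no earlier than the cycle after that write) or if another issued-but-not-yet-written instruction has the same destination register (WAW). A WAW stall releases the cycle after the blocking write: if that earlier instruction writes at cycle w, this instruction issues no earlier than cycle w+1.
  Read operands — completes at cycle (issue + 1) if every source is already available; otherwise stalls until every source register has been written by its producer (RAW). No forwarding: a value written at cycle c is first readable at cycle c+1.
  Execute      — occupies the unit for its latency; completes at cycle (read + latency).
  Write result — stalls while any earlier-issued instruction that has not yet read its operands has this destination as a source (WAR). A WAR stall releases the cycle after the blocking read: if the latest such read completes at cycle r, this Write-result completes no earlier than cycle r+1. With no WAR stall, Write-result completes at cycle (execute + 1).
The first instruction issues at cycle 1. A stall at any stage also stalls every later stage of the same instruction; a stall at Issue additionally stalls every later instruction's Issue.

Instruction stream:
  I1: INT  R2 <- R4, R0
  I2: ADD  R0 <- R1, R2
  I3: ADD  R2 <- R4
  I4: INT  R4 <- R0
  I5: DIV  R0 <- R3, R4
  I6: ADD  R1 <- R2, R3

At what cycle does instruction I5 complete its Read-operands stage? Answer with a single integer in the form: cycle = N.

cycle = 14

I1  is:1  ro:2  ex:3  wr:4
I2  is:2  ro:5  ex:7  wr:8  — RAW R2: wait I1 write@4
I3  is:9  ro:10  ex:12  wr:13  — struct: ADD busy until I2 writes@8
I4  is:10  ro:11  ex:12  wr:13
I5  is:11  ro:14  ex:22  wr:23  — RAW R4: wait I4 write@13
I6  is:14  ro:15  ex:17  wr:18  — struct: ADD busy until I3 writes@13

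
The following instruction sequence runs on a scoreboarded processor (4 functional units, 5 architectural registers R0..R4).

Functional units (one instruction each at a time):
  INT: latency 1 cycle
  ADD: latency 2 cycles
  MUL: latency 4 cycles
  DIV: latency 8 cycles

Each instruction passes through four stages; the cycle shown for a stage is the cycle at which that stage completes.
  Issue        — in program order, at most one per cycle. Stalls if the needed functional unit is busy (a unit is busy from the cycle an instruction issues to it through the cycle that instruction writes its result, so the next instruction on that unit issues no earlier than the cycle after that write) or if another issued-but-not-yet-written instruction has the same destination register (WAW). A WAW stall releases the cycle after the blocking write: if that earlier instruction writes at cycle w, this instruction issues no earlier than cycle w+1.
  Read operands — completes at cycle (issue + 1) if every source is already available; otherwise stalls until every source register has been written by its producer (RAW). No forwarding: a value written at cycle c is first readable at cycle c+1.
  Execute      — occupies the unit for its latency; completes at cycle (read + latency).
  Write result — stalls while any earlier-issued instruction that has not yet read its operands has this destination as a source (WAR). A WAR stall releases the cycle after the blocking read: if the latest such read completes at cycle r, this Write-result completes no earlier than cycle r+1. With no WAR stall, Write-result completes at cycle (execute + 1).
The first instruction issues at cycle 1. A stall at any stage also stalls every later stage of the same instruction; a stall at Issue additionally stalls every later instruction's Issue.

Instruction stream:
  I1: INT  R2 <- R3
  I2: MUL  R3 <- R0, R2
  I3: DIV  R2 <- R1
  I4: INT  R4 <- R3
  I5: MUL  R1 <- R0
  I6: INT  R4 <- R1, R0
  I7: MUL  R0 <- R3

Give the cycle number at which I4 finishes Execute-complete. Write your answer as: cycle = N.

cycle = 12

1) issue 1, read 2, done 3, write 4
2) issue 2, read 5, done 9, write 10  <RAW R2: wait I1 write@4>
3) issue 5, read 6, done 14, write 15  <WAW R2: wait I1 write@4>
4) issue 6, read 11, done 12, write 13  <RAW R3: wait I2 write@10>
5) issue 11, read 12, done 16, write 17  <struct: MUL busy until I2 writes@10>
6) issue 14, read 18, done 19, write 20  <struct: INT busy until I4 writes@13 / RAW R1: wait I5 write@17>
7) issue 18, read 19, done 23, write 24  <struct: MUL busy until I5 writes@17>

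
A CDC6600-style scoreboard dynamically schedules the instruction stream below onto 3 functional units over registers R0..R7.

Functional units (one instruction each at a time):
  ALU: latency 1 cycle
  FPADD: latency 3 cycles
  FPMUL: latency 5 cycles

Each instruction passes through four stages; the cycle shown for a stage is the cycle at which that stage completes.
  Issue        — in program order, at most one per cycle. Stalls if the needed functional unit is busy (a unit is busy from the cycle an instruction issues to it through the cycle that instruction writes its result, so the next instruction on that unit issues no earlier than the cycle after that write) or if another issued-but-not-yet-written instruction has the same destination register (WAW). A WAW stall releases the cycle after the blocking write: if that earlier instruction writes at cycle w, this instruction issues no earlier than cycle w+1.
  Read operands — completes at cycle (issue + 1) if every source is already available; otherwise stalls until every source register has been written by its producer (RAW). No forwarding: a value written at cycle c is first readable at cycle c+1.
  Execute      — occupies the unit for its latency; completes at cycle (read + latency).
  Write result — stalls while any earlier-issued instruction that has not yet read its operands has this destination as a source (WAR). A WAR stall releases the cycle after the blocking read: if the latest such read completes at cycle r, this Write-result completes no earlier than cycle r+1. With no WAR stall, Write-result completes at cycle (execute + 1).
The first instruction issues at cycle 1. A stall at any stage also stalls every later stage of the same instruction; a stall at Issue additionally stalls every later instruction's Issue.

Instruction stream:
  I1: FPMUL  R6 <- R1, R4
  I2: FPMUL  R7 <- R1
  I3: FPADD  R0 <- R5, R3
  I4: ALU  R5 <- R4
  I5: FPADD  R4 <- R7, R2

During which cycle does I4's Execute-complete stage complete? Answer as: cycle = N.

I1: IS=1 RO=2 EX=7 WR=8
I2: IS=9 RO=10 EX=15 WR=16  [struct: FPMUL busy until I1 writes@8]
I3: IS=10 RO=11 EX=14 WR=15
I4: IS=11 RO=12 EX=13 WR=14
I5: IS=16 RO=17 EX=20 WR=21  [struct: FPADD busy until I3 writes@15]

cycle = 13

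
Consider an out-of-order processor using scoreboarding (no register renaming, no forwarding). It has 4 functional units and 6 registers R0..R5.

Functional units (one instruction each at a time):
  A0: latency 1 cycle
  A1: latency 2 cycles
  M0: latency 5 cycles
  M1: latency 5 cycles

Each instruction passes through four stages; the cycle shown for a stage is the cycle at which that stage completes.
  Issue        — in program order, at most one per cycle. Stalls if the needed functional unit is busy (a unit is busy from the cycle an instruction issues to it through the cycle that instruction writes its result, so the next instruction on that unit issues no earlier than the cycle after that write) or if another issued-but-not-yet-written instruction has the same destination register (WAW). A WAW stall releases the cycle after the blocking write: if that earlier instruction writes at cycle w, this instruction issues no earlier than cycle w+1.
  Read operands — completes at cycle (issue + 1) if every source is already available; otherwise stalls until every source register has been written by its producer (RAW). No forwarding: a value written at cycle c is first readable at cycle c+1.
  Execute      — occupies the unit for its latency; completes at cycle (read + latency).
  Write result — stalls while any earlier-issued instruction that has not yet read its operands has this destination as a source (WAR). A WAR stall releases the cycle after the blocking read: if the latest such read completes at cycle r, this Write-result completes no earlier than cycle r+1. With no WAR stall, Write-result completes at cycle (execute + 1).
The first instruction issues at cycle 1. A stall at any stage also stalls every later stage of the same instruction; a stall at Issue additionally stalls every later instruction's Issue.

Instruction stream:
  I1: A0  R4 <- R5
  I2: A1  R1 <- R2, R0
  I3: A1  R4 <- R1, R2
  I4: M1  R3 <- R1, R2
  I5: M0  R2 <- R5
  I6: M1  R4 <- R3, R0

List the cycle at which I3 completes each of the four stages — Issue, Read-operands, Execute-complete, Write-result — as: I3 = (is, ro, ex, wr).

  I1 | 1 | 2 | 3 | 4
  I2 | 2 | 3 | 5 | 6
  I3 | 7 | 8 | 10 | 11   struct: A1 busy until I2 writes@6
  I4 | 8 | 9 | 14 | 15
  I5 | 9 | 10 | 15 | 16
  I6 | 16 | 17 | 22 | 23   struct: M1 busy until I4 writes@15

I3 = (7, 8, 10, 11)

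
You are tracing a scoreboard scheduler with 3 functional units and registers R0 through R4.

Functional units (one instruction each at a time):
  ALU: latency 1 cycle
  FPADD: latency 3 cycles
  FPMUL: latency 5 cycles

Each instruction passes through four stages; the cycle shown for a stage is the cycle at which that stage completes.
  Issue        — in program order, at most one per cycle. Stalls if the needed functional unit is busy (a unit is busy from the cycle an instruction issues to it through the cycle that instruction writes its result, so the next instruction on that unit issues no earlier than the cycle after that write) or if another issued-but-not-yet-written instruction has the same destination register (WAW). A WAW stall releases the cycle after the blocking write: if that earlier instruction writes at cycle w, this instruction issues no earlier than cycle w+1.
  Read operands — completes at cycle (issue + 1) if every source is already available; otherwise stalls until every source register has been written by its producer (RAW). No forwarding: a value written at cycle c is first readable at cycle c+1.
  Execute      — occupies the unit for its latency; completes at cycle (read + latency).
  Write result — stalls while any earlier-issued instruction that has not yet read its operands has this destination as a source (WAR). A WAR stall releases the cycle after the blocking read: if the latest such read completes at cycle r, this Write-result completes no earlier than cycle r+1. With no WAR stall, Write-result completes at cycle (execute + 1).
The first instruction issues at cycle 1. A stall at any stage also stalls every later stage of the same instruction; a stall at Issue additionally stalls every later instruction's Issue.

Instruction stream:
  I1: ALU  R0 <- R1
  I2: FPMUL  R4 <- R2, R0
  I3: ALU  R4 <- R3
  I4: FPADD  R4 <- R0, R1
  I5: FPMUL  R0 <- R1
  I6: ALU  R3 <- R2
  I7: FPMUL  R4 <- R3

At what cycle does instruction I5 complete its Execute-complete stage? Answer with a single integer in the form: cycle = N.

cycle = 23

I1: IS=1 RO=2 EX=3 WR=4
I2: IS=2 RO=5 EX=10 WR=11  [RAW R0: wait I1 write@4]
I3: IS=12 RO=13 EX=14 WR=15  [WAW R4: wait I2 write@11]
I4: IS=16 RO=17 EX=20 WR=21  [WAW R4: wait I3 write@15]
I5: IS=17 RO=18 EX=23 WR=24
I6: IS=18 RO=19 EX=20 WR=21
I7: IS=25 RO=26 EX=31 WR=32  [struct: FPMUL busy until I5 writes@24]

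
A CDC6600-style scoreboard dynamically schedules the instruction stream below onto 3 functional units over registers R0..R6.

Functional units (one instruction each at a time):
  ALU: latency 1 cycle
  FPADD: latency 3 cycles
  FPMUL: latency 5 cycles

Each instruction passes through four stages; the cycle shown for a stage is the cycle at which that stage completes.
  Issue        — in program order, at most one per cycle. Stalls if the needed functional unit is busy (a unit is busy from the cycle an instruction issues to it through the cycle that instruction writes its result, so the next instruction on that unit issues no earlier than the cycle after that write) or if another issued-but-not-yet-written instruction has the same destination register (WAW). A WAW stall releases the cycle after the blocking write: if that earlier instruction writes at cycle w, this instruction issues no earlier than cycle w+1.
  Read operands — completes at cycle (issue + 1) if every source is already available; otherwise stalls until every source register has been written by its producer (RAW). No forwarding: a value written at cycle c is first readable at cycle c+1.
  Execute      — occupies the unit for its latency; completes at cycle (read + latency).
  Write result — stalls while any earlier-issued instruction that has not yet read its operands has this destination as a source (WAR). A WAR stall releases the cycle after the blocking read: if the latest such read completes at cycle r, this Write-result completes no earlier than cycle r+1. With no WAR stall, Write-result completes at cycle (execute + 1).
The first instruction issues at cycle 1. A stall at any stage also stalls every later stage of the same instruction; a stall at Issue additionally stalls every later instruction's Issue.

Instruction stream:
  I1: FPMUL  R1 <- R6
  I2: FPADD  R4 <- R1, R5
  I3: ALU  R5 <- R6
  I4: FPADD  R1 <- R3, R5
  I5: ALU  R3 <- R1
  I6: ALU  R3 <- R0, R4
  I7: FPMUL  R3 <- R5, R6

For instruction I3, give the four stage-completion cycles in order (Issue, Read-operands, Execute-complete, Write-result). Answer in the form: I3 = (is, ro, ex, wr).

t=1  issue I1 (FPMUL)
t=2  I1 read-ops · issue I2 (FPADD)
t=3  issue I3 (ALU)
t=4  I3 read-ops
t=5  I3 finished on ALU
t=7  I1 finished on FPMUL
t=8  I1→R1
t=9  I2 read-ops
t=10  I3→R5
t=12  I2 finished on FPADD
t=13  I2→R4
t=14  issue I4 (FPADD)
t=15  I4 read-ops · issue I5 (ALU)
t=18  I4 finished on FPADD
t=19  I4→R1
t=20  I5 read-ops
t=21  I5 finished on ALU
t=22  I5→R3
t=23  issue I6 (ALU)
t=24  I6 read-ops
t=25  I6 finished on ALU
t=26  I6→R3
t=27  issue I7 (FPMUL)
t=28  I7 read-ops
t=33  I7 finished on FPMUL
t=34  I7→R3

I3 = (3, 4, 5, 10)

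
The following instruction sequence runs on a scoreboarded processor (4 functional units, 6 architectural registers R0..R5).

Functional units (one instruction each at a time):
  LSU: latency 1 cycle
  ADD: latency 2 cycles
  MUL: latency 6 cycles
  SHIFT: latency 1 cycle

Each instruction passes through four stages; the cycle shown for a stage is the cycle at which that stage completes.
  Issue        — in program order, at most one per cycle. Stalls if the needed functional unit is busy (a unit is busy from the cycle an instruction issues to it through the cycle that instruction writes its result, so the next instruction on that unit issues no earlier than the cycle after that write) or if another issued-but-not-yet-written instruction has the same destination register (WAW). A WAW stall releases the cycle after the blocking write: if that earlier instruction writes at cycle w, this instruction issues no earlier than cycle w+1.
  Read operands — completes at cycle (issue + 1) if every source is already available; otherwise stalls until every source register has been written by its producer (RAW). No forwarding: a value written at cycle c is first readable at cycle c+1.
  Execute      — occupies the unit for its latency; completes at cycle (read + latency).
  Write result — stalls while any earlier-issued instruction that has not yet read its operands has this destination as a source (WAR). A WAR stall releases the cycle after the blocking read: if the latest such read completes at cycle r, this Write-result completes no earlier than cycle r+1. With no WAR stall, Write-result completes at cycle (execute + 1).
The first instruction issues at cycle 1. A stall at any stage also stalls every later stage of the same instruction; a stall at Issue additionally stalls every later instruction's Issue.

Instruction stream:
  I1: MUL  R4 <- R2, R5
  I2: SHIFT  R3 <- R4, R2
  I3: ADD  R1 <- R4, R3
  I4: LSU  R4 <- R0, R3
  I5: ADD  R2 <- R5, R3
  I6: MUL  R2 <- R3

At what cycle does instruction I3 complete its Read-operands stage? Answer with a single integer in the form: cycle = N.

[1] issue I1 (MUL)
[2] I1 read-ops | issue I2 (SHIFT)
[3] issue I3 (ADD)
[8] I1 finished on MUL
[9] I1→R4
[10] I2 read-ops | issue I4 (LSU)
[11] I2 finished on SHIFT
[12] I2→R3
[13] I3 read-ops | I4 read-ops
[14] I4 finished on LSU
[15] I3 finished on ADD | I4→R4
[16] I3→R1
[17] issue I5 (ADD)
[18] I5 read-ops
[20] I5 finished on ADD
[21] I5→R2
[22] issue I6 (MUL)
[23] I6 read-ops
[29] I6 finished on MUL
[30] I6→R2

cycle = 13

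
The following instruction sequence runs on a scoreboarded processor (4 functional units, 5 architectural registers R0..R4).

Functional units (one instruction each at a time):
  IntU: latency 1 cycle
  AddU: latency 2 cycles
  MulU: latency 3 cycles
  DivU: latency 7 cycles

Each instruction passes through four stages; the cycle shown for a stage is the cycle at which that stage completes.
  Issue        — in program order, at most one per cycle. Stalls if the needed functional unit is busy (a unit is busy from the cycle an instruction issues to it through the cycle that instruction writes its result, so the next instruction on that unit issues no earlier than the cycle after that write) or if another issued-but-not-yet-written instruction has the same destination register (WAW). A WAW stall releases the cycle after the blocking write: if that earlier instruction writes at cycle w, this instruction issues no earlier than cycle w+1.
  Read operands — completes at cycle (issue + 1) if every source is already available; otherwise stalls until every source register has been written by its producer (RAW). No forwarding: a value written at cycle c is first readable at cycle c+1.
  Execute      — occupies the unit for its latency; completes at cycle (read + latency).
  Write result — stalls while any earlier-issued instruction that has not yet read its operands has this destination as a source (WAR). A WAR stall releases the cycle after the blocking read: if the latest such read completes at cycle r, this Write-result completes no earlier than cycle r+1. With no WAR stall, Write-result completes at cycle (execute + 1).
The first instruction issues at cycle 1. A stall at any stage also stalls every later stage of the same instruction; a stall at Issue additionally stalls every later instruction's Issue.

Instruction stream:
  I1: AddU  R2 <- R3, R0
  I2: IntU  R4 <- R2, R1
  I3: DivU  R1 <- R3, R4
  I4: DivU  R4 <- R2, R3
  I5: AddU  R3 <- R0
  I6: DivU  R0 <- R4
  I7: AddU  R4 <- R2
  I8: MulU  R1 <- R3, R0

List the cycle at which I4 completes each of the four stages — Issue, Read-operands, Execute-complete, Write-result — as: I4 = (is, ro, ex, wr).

I1  is:1  ro:2  ex:4  wr:5
I2  is:2  ro:6  ex:7  wr:8  — RAW R2: wait I1 write@5
I3  is:3  ro:9  ex:16  wr:17  — RAW R4: wait I2 write@8
I4  is:18  ro:19  ex:26  wr:27  — struct: DivU busy until I3 writes@17
I5  is:19  ro:20  ex:22  wr:23
I6  is:28  ro:29  ex:36  wr:37  — struct: DivU busy until I4 writes@27
I7  is:29  ro:30  ex:32  wr:33
I8  is:30  ro:38  ex:41  wr:42  — RAW R0: wait I6 write@37

I4 = (18, 19, 26, 27)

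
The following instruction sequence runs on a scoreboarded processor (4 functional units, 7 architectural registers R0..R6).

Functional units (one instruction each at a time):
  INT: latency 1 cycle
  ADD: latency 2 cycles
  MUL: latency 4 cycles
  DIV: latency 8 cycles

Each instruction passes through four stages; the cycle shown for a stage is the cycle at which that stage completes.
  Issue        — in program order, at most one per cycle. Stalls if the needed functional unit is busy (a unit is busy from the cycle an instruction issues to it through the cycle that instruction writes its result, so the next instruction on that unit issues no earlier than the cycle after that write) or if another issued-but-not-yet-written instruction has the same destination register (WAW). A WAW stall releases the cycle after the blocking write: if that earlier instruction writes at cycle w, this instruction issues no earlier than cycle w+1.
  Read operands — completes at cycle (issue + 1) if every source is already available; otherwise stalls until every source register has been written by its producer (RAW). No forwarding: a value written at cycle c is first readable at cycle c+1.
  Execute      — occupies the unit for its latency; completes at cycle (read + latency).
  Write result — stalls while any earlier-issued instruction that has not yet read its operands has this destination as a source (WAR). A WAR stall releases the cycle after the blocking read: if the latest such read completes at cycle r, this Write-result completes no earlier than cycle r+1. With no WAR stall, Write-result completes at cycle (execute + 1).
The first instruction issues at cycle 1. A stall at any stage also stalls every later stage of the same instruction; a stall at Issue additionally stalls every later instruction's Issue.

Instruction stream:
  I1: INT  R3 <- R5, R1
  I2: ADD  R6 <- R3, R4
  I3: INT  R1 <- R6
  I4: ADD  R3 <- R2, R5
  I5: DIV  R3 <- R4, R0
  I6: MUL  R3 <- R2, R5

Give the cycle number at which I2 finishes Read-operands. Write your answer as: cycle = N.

I1: IS=1 RO=2 EX=3 WR=4
I2: IS=2 RO=5 EX=7 WR=8  [RAW R3: wait I1 write@4]
I3: IS=5 RO=9 EX=10 WR=11  [struct: INT busy until I1 writes@4; RAW R6: wait I2 write@8]
I4: IS=9 RO=10 EX=12 WR=13  [struct: ADD busy until I2 writes@8]
I5: IS=14 RO=15 EX=23 WR=24  [WAW R3: wait I4 write@13]
I6: IS=25 RO=26 EX=30 WR=31  [WAW R3: wait I5 write@24]

cycle = 5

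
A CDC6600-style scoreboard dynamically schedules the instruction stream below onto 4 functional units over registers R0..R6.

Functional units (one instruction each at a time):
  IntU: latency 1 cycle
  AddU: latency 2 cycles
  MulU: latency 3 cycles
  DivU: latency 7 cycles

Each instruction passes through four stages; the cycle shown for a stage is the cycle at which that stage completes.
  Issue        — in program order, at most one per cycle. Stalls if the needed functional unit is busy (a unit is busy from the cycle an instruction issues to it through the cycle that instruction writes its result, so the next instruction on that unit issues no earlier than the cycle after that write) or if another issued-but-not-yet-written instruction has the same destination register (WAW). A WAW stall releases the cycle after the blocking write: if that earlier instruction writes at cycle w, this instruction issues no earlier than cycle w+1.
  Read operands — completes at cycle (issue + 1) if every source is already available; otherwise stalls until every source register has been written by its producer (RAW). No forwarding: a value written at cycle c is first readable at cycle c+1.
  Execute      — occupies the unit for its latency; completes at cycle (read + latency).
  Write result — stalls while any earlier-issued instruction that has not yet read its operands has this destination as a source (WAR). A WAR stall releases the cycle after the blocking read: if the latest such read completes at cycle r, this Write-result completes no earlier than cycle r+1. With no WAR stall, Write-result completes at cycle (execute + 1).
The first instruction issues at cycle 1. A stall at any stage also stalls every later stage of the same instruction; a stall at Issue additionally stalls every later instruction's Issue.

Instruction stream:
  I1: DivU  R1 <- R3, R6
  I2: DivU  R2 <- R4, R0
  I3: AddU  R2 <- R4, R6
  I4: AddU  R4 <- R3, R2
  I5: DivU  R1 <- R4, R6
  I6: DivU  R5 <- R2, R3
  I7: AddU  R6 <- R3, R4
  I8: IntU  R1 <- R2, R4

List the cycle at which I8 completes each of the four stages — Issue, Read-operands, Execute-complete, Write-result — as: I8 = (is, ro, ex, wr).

I8 = (42, 43, 44, 45)

I1  is:1  ro:2  ex:9  wr:10
I2  is:11  ro:12  ex:19  wr:20  — struct: DivU busy until I1 writes@10
I3  is:21  ro:22  ex:24  wr:25  — WAW R2: wait I2 write@20
I4  is:26  ro:27  ex:29  wr:30  — struct: AddU busy until I3 writes@25
I5  is:27  ro:31  ex:38  wr:39  — RAW R4: wait I4 write@30
I6  is:40  ro:41  ex:48  wr:49  — struct: DivU busy until I5 writes@39
I7  is:41  ro:42  ex:44  wr:45
I8  is:42  ro:43  ex:44  wr:45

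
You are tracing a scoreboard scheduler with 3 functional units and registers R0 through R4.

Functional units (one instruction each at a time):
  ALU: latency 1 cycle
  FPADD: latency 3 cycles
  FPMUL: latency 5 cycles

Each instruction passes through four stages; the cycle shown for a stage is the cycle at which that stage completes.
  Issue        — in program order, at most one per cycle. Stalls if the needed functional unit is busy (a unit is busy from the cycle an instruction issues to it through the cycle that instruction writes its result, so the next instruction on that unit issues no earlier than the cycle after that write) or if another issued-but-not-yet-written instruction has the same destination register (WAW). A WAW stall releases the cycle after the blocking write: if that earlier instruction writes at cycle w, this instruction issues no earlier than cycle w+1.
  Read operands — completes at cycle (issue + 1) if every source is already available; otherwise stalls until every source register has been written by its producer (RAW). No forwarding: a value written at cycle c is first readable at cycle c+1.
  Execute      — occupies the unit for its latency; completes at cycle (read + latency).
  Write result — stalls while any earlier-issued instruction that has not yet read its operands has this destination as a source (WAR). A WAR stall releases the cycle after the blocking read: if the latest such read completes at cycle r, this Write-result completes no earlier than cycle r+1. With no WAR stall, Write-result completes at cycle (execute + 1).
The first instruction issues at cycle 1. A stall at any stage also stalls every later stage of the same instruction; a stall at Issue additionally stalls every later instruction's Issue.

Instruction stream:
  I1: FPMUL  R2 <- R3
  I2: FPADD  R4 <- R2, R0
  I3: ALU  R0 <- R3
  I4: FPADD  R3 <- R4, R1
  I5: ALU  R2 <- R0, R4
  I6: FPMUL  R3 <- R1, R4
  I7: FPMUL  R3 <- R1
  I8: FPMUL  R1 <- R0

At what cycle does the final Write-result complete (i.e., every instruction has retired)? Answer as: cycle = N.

cycle = 43

I1 -> (1, 2, 7, 8)
I2 -> (2, 9, 12, 13)  // RAW R2: wait I1 write@8
I3 -> (3, 4, 5, 10)  // WAR R0: wait I2 read@9
I4 -> (14, 15, 18, 19)  // struct: FPADD busy until I2 writes@13
I5 -> (15, 16, 17, 18)
I6 -> (20, 21, 26, 27)  // WAW R3: wait I4 write@19
I7 -> (28, 29, 34, 35)  // struct: FPMUL busy until I6 writes@27
I8 -> (36, 37, 42, 43)  // struct: FPMUL busy until I7 writes@35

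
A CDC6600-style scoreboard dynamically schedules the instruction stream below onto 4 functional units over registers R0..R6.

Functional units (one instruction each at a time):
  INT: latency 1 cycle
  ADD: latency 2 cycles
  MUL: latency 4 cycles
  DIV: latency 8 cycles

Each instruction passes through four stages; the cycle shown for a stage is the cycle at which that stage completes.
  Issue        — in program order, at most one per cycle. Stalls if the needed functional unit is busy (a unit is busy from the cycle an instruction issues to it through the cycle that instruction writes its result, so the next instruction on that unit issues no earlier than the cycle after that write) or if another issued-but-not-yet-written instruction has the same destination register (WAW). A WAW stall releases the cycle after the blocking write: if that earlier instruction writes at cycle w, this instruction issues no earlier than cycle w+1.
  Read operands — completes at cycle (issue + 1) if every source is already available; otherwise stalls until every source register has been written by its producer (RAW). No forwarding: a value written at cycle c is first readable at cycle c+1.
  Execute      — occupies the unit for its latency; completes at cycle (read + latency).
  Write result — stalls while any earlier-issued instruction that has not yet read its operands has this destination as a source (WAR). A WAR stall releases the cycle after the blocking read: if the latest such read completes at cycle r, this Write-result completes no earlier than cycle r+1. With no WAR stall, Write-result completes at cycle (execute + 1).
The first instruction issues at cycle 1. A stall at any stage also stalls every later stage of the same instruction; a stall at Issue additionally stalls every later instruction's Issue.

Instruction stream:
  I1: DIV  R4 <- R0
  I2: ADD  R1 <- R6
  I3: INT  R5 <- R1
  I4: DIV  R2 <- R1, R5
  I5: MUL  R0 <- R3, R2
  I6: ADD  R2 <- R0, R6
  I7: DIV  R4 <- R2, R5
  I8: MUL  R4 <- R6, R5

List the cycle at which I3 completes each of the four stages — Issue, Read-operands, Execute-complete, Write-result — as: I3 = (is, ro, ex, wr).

[1] I1 dispatched to DIV
[2] I1 operands ready | I2 dispatched to ADD
[3] I2 operands ready | I3 dispatched to INT
[5] I2 complete
[6] R1←I2
[7] I3 operands ready
[8] I3 complete
[9] R5←I3
[10] I1 complete
[11] R4←I1
[12] I4 dispatched to DIV
[13] I4 operands ready | I5 dispatched to MUL
[21] I4 complete
[22] R2←I4
[23] I5 operands ready | I6 dispatched to ADD
[24] I7 dispatched to DIV
[27] I5 complete
[28] R0←I5
[29] I6 operands ready
[31] I6 complete
[32] R2←I6
[33] I7 operands ready
[41] I7 complete
[42] R4←I7
[43] I8 dispatched to MUL
[44] I8 operands ready
[48] I8 complete
[49] R4←I8

I3 = (3, 7, 8, 9)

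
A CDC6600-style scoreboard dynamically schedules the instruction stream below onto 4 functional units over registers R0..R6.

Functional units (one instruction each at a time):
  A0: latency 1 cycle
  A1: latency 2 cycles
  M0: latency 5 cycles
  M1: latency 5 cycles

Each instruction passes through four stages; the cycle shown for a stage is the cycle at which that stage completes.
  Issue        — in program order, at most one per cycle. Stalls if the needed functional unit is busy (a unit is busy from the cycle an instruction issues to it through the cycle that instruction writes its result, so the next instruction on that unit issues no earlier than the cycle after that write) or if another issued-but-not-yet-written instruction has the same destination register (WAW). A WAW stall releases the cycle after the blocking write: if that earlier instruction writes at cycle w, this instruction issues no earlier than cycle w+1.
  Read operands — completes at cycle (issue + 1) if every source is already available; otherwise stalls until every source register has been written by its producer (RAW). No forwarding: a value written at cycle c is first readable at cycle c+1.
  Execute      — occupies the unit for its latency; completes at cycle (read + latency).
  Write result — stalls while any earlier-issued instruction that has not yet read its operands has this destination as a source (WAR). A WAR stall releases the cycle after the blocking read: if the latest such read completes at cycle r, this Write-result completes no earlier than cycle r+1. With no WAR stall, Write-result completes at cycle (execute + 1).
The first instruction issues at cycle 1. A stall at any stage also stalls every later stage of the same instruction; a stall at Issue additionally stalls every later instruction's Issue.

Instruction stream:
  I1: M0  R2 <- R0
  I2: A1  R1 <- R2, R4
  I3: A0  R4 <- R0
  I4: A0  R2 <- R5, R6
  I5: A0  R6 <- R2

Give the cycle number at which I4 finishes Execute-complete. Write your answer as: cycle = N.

cycle = 13

cycle 1: I1 issues→M0
cycle 2: I1 reads · I2 issues→A1
cycle 3: I3 issues→A0
cycle 4: I3 reads
cycle 5: I3 exec-done
cycle 7: I1 exec-done
cycle 8: I1 writes R2
cycle 9: I2 reads
cycle 10: I3 writes R4
cycle 11: I2 exec-done · I4 issues→A0
cycle 12: I2 writes R1 · I4 reads
cycle 13: I4 exec-done
cycle 14: I4 writes R2
cycle 15: I5 issues→A0
cycle 16: I5 reads
cycle 17: I5 exec-done
cycle 18: I5 writes R6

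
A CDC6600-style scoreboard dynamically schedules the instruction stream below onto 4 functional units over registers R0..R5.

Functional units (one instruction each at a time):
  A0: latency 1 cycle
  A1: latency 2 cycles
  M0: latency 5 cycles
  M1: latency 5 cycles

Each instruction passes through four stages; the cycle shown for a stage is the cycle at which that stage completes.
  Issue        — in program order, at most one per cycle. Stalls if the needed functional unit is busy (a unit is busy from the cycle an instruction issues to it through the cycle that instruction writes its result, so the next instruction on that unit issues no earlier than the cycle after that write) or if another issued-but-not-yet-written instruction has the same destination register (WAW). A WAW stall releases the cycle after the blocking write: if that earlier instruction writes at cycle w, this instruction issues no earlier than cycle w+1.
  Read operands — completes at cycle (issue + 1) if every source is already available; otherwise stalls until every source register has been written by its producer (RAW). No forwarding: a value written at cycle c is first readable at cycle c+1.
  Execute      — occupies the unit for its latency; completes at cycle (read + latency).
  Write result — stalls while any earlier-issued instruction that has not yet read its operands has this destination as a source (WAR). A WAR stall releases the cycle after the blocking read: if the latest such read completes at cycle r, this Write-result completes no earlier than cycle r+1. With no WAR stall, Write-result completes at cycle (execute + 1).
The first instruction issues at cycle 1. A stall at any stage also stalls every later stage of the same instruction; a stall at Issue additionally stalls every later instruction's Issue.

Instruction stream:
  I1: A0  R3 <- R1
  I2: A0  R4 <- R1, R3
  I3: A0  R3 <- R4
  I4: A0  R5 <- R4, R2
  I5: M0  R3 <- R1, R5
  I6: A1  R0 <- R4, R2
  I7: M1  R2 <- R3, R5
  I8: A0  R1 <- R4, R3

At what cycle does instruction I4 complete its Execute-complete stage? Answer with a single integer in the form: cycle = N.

cycle = 15

1) issue 1, read 2, done 3, write 4
2) issue 5, read 6, done 7, write 8  <struct: A0 busy until I1 writes@4>
3) issue 9, read 10, done 11, write 12  <struct: A0 busy until I2 writes@8>
4) issue 13, read 14, done 15, write 16  <struct: A0 busy until I3 writes@12>
5) issue 14, read 17, done 22, write 23  <RAW R5: wait I4 write@16>
6) issue 15, read 16, done 18, write 19
7) issue 16, read 24, done 29, write 30  <RAW R3: wait I5 write@23>
8) issue 17, read 24, done 25, write 26  <RAW R3: wait I5 write@23>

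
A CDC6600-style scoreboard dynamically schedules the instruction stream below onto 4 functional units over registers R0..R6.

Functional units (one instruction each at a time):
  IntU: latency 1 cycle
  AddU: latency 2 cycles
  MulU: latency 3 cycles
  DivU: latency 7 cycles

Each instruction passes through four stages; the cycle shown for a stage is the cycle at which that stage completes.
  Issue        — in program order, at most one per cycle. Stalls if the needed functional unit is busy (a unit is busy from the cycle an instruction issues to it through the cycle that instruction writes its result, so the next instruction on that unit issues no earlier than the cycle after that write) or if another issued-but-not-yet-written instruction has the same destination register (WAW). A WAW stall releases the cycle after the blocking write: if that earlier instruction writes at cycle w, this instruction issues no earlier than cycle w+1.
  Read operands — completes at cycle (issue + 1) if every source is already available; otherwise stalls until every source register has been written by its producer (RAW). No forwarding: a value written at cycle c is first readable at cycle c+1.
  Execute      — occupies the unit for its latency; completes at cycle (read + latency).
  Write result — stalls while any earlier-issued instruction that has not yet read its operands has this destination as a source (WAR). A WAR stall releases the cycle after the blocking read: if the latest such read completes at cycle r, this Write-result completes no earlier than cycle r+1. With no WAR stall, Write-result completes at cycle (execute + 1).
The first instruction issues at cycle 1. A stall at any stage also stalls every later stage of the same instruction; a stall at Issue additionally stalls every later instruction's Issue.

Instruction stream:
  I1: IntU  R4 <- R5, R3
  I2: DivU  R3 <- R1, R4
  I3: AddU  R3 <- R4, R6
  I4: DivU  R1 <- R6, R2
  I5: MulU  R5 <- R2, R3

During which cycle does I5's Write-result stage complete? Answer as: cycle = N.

cycle = 23

cycle 1: I1→IntU
cycle 2: I1 RO | I2→DivU
cycle 3: I1 EX
cycle 4: I1 WR R4
cycle 5: I2 RO
cycle 12: I2 EX
cycle 13: I2 WR R3
cycle 14: I3→AddU
cycle 15: I3 RO | I4→DivU
cycle 16: I4 RO | I5→MulU
cycle 17: I3 EX
cycle 18: I3 WR R3
cycle 19: I5 RO
cycle 22: I5 EX
cycle 23: I4 EX | I5 WR R5
cycle 24: I4 WR R1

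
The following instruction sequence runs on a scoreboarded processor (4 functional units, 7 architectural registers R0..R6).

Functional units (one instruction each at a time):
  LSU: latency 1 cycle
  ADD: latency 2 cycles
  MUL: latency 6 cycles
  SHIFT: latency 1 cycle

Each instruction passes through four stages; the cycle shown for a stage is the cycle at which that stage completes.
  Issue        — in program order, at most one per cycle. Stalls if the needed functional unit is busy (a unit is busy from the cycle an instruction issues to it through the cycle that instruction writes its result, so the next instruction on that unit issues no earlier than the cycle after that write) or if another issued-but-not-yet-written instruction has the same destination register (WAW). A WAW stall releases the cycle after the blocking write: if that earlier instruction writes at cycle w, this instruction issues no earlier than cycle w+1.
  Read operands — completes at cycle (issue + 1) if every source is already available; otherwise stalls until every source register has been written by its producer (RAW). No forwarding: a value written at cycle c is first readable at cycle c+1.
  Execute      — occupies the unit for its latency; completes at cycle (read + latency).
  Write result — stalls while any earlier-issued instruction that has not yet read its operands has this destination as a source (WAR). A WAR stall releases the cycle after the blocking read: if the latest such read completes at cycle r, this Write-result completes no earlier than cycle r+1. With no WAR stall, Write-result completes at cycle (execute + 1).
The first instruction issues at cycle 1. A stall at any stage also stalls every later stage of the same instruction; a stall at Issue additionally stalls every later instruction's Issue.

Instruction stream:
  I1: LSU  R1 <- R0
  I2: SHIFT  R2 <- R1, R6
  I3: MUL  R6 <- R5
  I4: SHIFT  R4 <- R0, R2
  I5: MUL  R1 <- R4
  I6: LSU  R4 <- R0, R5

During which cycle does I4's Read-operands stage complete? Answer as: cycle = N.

1) issue 1, read 2, done 3, write 4
2) issue 2, read 5, done 6, write 7  <RAW R1: wait I1 write@4>
3) issue 3, read 4, done 10, write 11
4) issue 8, read 9, done 10, write 11  <struct: SHIFT busy until I2 writes@7>
5) issue 12, read 13, done 19, write 20  <struct: MUL busy until I3 writes@11>
6) issue 13, read 14, done 15, write 16

cycle = 9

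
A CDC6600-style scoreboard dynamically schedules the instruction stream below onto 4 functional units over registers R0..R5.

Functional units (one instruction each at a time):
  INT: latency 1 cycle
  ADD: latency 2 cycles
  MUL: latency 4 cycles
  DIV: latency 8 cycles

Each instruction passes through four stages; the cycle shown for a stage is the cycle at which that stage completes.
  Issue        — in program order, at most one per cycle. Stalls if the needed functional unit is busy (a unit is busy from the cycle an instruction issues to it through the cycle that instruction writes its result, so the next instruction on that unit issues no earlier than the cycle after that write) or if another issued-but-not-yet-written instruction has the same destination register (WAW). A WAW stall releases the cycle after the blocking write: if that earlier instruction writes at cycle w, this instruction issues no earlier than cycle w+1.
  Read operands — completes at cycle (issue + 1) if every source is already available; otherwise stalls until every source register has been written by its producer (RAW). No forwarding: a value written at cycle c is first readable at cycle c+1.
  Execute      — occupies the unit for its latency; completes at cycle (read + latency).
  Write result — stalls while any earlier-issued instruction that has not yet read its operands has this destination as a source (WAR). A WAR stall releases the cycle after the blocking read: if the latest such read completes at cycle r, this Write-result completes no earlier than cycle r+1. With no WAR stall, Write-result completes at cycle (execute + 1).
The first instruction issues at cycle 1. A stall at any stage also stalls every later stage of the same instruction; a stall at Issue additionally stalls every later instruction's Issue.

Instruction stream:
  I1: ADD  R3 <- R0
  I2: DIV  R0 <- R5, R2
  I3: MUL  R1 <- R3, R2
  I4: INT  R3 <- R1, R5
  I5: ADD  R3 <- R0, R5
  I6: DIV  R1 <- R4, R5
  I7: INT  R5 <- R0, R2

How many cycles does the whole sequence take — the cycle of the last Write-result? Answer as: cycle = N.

[1] I1 issues→ADD
[2] I1 reads; I2 issues→DIV
[3] I2 reads; I3 issues→MUL
[4] I1 exec-done
[5] I1 writes R3
[6] I3 reads; I4 issues→INT
[10] I3 exec-done
[11] I2 exec-done; I3 writes R1
[12] I2 writes R0; I4 reads
[13] I4 exec-done
[14] I4 writes R3
[15] I5 issues→ADD
[16] I5 reads; I6 issues→DIV
[17] I6 reads; I7 issues→INT
[18] I5 exec-done; I7 reads
[19] I5 writes R3; I7 exec-done
[20] I7 writes R5
[25] I6 exec-done
[26] I6 writes R1

cycle = 26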